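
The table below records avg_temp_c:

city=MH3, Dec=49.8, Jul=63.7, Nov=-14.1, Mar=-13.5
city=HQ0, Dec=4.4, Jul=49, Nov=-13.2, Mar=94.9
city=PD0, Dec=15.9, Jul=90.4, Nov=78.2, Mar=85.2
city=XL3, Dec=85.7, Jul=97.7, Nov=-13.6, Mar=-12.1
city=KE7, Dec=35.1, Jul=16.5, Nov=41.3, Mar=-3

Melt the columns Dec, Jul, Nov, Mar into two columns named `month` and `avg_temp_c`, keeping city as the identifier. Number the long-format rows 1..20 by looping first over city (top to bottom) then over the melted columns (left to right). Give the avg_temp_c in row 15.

-13.6

20 rows total (5 × 4). Row 15: index ⌊(15-1)/4⌋ = 3 into city → XL3; (15-1) mod 4 = 2 into the melted columns → Nov.
So row 15 is (XL3, Nov, -13.6); avg_temp_c = -13.6.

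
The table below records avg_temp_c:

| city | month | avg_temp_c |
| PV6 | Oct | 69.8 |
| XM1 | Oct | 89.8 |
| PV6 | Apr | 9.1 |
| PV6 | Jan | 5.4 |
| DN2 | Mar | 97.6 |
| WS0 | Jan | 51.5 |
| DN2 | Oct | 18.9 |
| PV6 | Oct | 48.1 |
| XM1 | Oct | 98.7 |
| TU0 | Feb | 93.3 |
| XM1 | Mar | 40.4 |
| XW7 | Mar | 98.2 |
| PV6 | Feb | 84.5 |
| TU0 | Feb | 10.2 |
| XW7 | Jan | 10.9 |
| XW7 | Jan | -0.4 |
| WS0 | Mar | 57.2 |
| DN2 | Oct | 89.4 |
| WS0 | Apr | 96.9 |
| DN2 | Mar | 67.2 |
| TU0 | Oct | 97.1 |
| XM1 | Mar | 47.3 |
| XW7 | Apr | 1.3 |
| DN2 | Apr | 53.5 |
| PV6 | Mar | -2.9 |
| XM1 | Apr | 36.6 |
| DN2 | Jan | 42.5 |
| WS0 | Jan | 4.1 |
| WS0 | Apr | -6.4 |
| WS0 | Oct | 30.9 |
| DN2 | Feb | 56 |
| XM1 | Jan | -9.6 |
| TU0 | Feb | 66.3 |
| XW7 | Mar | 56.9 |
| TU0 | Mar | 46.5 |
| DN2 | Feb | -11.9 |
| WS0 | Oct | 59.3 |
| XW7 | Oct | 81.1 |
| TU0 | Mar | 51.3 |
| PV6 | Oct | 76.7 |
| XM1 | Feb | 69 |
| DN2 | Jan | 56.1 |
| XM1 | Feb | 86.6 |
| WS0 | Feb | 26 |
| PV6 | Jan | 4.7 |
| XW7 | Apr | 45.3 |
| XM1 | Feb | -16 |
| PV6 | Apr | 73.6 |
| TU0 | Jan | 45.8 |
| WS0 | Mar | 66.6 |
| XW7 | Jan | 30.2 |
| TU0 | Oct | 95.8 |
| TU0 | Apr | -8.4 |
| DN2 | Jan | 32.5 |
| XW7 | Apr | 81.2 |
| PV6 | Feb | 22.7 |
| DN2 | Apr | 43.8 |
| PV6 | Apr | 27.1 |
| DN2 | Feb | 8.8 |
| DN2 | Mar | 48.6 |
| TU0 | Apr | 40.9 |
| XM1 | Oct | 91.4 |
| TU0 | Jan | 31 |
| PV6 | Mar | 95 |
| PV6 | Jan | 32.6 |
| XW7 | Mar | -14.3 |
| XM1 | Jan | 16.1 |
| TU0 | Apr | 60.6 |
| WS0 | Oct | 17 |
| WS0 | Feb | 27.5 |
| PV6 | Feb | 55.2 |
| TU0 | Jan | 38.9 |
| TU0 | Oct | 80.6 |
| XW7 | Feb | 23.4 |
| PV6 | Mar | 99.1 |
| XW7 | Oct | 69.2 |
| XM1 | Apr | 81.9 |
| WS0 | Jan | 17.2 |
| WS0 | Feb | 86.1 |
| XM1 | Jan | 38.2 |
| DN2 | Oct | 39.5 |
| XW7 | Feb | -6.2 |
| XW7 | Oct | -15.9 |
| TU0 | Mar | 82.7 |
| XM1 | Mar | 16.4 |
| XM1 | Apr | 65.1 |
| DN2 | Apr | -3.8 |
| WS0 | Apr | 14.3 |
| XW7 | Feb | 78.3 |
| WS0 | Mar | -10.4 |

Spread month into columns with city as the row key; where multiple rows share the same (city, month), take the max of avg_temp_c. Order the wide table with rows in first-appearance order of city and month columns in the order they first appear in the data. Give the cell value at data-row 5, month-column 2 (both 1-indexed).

With rows in first-appearance order of city, row 5 is city=TU0. month columns in first-appearance order: Oct, Apr, Jan, Mar, Feb; column 2 is Apr.
Long rows with city=TU0, month=Apr: max(-8.4, 40.9, 60.6) = 60.6.

60.6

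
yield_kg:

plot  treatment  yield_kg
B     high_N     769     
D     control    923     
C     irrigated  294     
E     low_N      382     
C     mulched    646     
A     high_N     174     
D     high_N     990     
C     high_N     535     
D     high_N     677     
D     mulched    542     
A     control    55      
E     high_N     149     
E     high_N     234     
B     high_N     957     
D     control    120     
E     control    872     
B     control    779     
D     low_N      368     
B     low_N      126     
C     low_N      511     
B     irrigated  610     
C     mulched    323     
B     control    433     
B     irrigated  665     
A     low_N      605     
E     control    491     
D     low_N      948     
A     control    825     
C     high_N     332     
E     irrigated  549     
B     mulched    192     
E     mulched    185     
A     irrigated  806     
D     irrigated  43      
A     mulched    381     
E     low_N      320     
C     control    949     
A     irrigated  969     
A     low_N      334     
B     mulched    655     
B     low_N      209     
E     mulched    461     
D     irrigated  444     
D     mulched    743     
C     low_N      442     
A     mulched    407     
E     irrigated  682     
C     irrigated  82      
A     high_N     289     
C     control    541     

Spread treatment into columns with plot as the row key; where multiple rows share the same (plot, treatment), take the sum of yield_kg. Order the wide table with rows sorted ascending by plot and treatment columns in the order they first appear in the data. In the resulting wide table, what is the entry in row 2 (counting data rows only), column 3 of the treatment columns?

With rows sorted ascending by plot, row 2 is plot=B. treatment columns in first-appearance order: high_N, control, irrigated, low_N, mulched; column 3 is irrigated.
Long rows with plot=B, treatment=irrigated: 610 + 665 = 1275.

1275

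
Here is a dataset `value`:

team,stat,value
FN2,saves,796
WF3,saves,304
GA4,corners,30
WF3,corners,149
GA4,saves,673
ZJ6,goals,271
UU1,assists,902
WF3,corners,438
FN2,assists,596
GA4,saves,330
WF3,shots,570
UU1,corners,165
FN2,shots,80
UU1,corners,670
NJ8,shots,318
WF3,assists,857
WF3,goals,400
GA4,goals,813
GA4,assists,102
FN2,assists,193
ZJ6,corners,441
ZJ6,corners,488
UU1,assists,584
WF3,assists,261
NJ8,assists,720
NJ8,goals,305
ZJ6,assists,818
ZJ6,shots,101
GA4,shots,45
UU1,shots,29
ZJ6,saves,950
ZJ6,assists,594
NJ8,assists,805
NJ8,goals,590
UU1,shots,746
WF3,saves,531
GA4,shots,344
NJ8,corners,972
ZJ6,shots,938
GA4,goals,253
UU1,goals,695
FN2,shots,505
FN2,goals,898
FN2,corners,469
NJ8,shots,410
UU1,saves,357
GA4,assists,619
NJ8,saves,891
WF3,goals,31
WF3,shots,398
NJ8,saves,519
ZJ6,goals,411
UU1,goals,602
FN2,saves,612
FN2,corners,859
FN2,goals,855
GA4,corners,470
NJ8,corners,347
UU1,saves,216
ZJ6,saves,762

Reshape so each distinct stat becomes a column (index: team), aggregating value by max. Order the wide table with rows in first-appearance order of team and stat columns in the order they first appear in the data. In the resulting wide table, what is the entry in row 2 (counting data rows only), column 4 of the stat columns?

857

With rows in first-appearance order of team, row 2 is team=WF3. stat columns in first-appearance order: saves, corners, goals, assists, shots; column 4 is assists.
Long rows with team=WF3, stat=assists: max(857, 261) = 857.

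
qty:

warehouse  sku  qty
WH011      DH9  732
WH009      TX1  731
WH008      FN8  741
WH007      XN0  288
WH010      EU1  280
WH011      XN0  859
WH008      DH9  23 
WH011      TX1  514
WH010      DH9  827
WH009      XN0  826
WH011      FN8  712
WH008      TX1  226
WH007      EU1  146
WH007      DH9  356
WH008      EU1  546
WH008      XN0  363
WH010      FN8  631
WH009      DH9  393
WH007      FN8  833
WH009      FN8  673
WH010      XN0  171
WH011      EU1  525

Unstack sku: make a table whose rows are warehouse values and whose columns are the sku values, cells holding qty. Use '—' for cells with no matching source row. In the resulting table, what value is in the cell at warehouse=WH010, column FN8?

The long row with warehouse=WH010, sku=FN8 has qty=631.

631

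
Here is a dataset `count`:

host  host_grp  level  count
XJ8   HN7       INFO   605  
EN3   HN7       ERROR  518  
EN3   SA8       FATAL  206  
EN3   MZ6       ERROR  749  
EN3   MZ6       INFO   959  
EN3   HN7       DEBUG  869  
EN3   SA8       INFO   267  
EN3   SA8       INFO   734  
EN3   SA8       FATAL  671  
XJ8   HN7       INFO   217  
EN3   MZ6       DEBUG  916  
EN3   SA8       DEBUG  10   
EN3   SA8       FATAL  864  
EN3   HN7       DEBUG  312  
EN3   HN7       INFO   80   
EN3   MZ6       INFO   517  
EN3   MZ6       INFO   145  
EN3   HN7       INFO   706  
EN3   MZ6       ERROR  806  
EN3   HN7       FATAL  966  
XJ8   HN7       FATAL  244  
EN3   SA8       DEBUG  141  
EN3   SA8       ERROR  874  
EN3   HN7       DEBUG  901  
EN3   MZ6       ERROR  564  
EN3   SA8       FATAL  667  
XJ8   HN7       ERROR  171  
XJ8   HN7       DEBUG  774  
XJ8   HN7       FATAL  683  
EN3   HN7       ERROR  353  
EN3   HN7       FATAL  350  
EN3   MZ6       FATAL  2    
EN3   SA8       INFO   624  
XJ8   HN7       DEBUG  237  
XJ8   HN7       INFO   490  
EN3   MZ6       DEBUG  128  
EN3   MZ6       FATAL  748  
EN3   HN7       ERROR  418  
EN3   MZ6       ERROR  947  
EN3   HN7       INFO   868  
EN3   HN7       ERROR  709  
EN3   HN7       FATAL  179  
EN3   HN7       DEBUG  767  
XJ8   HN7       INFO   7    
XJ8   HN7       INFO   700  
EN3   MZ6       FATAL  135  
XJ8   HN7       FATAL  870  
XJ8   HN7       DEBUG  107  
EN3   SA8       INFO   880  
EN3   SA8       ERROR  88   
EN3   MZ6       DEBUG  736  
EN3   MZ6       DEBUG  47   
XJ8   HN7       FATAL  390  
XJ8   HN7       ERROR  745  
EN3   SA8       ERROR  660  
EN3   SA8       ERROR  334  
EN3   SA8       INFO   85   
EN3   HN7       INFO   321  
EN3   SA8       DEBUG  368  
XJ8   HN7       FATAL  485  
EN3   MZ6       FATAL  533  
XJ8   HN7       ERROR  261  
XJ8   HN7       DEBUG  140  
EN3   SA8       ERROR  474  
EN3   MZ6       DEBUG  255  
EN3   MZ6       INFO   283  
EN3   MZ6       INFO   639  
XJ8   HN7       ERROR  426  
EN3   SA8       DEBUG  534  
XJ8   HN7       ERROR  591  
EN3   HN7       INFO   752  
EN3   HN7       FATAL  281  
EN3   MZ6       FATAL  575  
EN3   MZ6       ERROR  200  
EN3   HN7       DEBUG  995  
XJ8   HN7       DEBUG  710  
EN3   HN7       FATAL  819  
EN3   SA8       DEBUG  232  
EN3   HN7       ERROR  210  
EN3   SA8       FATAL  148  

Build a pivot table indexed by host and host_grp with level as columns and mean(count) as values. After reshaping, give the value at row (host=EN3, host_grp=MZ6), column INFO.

Rows with host=EN3, host_grp=MZ6 and level=INFO: count values are 959, 517, 145, 283, 639.
(959 + 517 + 145 + 283 + 639) / 5 = 508.60.

508.60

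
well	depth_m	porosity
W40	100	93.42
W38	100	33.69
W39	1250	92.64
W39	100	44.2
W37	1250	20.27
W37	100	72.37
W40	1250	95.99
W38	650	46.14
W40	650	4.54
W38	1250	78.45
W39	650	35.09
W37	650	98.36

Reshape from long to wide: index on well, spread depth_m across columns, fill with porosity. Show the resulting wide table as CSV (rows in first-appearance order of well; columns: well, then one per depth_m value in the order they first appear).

Columns: well plus the 3 distinct depth_m values (100, 1250, 650).
For example, row W40 column 100 takes porosity=93.42 from the long row (W40, 100).

well,100,1250,650
W40,93.42,95.99,4.54
W38,33.69,78.45,46.14
W39,44.2,92.64,35.09
W37,72.37,20.27,98.36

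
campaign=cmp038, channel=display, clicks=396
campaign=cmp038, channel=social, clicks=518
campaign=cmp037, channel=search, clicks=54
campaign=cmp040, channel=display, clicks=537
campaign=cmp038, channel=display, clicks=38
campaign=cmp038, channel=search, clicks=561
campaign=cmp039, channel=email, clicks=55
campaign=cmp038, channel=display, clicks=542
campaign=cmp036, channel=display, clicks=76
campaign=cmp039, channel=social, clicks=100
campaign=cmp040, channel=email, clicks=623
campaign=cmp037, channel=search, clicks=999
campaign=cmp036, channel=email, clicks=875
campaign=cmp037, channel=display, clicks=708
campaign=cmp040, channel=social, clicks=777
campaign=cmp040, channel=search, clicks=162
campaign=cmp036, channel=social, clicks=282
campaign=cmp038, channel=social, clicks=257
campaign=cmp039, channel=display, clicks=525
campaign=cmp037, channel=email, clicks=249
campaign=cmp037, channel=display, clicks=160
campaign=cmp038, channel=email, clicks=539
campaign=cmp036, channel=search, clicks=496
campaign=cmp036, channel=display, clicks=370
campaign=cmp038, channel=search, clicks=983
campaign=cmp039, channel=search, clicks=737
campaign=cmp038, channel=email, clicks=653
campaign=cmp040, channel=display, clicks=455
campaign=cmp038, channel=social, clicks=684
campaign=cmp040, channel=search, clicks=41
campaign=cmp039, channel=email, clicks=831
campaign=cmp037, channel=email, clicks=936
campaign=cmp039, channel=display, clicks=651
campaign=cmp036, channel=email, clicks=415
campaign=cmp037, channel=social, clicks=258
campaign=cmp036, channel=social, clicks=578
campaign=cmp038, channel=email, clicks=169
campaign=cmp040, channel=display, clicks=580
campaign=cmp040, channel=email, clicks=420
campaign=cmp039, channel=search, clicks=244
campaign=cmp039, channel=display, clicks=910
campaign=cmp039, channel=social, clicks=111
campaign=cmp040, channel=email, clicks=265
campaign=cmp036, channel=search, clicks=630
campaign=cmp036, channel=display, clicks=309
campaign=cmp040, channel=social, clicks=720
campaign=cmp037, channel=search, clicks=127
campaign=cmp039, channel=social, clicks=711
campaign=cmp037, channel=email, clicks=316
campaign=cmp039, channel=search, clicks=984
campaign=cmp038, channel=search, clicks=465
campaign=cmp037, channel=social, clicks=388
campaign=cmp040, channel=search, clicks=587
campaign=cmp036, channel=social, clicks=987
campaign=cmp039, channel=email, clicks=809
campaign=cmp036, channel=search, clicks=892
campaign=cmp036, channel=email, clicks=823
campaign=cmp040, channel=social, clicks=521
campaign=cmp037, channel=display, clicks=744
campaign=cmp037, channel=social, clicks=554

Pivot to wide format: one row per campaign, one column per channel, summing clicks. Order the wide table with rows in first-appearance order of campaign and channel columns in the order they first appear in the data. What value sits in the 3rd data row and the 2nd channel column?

2018

With rows in first-appearance order of campaign, row 3 is campaign=cmp040. channel columns in first-appearance order: display, social, search, email; column 2 is social.
Long rows with campaign=cmp040, channel=social: 777 + 720 + 521 = 2018.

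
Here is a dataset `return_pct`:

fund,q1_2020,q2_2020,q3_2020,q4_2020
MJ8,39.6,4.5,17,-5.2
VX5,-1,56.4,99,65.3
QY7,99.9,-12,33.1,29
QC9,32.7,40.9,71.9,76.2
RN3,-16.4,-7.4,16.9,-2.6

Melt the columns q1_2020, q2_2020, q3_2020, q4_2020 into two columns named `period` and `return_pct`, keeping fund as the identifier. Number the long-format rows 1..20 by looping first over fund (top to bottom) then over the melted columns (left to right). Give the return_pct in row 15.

20 rows total (5 × 4). Row 15: index ⌊(15-1)/4⌋ = 3 into fund → QC9; (15-1) mod 4 = 2 into the melted columns → q3_2020.
So row 15 is (QC9, q3_2020, 71.9); return_pct = 71.9.

71.9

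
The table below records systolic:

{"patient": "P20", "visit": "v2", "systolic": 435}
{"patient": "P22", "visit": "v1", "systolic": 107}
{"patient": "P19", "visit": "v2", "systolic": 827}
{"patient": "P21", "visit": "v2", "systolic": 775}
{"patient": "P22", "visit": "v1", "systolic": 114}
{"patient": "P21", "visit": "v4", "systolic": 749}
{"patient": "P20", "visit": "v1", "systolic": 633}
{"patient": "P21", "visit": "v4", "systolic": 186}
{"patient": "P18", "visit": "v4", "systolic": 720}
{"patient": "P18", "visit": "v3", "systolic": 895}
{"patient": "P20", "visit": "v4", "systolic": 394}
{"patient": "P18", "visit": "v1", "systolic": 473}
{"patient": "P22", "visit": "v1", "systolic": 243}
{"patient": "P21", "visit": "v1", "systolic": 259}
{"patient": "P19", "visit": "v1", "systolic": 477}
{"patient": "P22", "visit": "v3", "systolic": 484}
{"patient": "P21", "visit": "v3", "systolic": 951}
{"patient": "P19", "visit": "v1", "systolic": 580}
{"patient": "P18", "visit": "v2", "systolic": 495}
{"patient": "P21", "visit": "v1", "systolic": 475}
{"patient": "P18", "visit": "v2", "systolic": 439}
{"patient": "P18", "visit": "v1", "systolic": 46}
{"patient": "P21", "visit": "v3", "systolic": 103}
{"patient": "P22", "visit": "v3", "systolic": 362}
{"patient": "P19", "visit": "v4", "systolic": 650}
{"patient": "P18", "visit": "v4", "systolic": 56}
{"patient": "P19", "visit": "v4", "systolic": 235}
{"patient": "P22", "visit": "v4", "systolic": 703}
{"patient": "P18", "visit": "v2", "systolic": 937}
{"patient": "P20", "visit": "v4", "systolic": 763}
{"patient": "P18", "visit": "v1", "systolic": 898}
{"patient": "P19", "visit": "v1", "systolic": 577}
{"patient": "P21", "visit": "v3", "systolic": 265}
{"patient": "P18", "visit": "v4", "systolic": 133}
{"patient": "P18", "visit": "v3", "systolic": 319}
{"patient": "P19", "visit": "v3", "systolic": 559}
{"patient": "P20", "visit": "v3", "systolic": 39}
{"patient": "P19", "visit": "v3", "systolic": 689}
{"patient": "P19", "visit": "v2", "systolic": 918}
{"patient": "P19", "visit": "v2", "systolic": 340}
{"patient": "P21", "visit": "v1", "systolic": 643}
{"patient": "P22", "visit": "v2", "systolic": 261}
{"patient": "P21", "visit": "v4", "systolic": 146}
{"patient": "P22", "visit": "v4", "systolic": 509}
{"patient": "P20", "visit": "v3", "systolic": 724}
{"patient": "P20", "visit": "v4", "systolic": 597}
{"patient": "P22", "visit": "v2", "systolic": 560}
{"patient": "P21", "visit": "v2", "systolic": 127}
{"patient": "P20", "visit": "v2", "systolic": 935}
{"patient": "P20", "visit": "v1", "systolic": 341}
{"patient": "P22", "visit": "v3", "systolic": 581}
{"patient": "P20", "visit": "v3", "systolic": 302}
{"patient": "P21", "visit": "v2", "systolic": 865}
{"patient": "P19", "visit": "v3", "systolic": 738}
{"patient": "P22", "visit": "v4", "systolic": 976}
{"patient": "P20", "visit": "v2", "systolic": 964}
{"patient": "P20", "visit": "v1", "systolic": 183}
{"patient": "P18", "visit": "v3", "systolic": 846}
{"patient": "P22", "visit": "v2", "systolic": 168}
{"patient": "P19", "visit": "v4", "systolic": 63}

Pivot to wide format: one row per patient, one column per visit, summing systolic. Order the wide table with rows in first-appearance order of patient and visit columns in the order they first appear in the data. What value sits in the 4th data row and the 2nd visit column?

1377

With rows in first-appearance order of patient, row 4 is patient=P21. visit columns in first-appearance order: v2, v1, v4, v3; column 2 is v1.
Long rows with patient=P21, visit=v1: 259 + 475 + 643 = 1377.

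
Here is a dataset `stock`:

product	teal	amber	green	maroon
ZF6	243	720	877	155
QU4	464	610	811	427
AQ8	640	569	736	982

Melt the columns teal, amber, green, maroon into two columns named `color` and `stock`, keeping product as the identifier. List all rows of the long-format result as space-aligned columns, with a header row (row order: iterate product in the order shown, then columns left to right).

Each (product, column) pair becomes one row: 3 × 4 = 12 rows.
For example, (ZF6, teal) → stock=243.

product  color   stock
ZF6      teal    243  
ZF6      amber   720  
ZF6      green   877  
ZF6      maroon  155  
QU4      teal    464  
QU4      amber   610  
QU4      green   811  
QU4      maroon  427  
AQ8      teal    640  
AQ8      amber   569  
AQ8      green   736  
AQ8      maroon  982  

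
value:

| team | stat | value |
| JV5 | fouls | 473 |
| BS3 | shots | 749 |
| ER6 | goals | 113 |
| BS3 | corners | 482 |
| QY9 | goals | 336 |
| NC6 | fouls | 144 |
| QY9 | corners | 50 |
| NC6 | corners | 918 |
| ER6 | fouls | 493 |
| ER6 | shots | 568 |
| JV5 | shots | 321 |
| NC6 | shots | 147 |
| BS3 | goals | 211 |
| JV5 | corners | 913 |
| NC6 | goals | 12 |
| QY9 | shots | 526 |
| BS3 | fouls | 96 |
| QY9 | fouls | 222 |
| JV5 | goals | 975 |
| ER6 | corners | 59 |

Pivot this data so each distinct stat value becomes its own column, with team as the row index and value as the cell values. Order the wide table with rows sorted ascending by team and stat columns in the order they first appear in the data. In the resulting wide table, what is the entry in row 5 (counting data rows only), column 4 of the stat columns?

With rows sorted ascending by team, row 5 is team=QY9. stat columns in first-appearance order: fouls, shots, goals, corners; column 4 is corners.
Long rows with team=QY9, stat=corners: value = 50.

50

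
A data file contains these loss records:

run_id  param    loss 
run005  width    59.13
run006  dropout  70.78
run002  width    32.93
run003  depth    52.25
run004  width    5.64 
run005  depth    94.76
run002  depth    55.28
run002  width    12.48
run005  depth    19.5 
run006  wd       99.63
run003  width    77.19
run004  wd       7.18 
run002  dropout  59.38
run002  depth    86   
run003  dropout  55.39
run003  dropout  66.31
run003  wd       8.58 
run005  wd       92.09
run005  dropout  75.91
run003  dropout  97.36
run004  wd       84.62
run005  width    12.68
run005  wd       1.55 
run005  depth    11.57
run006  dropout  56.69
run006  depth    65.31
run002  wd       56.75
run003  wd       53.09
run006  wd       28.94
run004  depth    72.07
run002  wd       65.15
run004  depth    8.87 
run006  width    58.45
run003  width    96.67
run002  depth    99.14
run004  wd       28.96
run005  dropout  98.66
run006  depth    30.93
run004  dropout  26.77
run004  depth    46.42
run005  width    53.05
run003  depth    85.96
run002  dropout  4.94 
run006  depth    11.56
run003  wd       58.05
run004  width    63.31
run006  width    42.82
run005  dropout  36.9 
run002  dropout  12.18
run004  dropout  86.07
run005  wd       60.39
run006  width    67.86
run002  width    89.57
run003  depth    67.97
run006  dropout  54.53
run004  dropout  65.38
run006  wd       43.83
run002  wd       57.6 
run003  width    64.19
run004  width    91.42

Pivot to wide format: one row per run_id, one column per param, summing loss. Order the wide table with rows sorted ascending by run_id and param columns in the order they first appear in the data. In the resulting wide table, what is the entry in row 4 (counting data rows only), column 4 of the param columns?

With rows sorted ascending by run_id, row 4 is run_id=run005. param columns in first-appearance order: width, dropout, depth, wd; column 4 is wd.
Long rows with run_id=run005, param=wd: 92.09 + 1.55 + 60.39 = 154.03.

154.03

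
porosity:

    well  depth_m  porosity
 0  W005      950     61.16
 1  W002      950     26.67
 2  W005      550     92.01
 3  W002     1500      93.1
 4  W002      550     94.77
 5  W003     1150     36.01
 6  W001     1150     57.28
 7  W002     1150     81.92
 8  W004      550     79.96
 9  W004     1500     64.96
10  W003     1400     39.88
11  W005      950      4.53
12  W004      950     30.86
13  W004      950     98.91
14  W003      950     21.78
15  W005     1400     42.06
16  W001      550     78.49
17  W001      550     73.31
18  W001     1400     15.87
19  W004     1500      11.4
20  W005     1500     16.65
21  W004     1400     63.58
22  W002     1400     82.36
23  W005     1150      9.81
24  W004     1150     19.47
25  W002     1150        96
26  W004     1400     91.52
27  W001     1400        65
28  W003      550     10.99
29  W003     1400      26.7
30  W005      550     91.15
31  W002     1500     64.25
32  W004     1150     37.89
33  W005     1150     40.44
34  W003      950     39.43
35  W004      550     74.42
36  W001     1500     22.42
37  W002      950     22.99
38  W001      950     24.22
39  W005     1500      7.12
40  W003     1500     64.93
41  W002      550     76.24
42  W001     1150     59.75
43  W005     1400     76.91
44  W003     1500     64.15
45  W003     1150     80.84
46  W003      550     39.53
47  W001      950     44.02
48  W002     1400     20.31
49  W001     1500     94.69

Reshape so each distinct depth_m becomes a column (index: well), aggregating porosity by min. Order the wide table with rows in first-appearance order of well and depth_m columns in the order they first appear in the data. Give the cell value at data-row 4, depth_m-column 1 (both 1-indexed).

24.22

With rows in first-appearance order of well, row 4 is well=W001. depth_m columns in first-appearance order: 950, 550, 1500, 1150, 1400; column 1 is 950.
Long rows with well=W001, depth_m=950: min(24.22, 44.02) = 24.22.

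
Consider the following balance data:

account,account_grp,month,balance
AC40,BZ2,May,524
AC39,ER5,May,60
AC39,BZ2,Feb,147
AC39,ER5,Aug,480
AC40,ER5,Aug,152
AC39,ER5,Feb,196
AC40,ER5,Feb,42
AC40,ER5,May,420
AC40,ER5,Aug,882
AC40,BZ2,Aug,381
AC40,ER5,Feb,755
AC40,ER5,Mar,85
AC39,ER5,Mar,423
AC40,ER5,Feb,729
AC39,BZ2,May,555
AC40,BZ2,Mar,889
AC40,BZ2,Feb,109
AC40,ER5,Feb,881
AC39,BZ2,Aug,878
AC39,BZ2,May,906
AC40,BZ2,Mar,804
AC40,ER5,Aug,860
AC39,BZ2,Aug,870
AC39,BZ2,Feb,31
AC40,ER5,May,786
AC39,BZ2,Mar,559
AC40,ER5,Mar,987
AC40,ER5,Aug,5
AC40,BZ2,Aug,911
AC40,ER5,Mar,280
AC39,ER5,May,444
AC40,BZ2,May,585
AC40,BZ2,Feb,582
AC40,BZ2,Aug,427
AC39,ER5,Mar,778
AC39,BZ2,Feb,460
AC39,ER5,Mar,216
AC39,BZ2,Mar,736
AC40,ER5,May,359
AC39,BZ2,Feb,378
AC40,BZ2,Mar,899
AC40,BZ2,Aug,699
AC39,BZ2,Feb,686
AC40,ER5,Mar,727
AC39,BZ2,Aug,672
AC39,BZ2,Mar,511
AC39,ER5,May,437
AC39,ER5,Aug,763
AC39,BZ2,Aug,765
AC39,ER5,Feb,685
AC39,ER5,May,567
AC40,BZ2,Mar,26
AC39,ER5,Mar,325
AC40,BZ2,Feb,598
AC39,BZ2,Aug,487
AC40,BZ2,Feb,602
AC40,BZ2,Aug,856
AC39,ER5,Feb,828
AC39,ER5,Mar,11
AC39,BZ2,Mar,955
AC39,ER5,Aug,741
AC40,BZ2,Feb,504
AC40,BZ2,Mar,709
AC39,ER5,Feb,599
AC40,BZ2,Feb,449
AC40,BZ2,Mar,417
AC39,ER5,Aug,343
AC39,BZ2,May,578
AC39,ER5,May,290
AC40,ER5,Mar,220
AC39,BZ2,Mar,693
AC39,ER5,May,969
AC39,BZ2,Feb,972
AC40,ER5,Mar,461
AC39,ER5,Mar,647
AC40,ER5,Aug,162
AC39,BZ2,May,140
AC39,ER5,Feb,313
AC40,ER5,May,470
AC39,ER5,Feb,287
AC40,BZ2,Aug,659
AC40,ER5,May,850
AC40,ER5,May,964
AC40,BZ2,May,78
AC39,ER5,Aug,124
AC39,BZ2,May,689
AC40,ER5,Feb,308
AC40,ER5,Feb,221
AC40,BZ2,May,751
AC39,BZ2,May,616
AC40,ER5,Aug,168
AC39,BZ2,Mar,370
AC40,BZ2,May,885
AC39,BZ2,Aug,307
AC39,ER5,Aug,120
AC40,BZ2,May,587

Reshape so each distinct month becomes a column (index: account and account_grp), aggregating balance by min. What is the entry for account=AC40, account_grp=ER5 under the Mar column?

Rows with account=AC40, account_grp=ER5 and month=Mar: balance values are 85, 987, 280, 727, 220, 461.
min(85, 987, 280, 727, 220, 461) = 85.

85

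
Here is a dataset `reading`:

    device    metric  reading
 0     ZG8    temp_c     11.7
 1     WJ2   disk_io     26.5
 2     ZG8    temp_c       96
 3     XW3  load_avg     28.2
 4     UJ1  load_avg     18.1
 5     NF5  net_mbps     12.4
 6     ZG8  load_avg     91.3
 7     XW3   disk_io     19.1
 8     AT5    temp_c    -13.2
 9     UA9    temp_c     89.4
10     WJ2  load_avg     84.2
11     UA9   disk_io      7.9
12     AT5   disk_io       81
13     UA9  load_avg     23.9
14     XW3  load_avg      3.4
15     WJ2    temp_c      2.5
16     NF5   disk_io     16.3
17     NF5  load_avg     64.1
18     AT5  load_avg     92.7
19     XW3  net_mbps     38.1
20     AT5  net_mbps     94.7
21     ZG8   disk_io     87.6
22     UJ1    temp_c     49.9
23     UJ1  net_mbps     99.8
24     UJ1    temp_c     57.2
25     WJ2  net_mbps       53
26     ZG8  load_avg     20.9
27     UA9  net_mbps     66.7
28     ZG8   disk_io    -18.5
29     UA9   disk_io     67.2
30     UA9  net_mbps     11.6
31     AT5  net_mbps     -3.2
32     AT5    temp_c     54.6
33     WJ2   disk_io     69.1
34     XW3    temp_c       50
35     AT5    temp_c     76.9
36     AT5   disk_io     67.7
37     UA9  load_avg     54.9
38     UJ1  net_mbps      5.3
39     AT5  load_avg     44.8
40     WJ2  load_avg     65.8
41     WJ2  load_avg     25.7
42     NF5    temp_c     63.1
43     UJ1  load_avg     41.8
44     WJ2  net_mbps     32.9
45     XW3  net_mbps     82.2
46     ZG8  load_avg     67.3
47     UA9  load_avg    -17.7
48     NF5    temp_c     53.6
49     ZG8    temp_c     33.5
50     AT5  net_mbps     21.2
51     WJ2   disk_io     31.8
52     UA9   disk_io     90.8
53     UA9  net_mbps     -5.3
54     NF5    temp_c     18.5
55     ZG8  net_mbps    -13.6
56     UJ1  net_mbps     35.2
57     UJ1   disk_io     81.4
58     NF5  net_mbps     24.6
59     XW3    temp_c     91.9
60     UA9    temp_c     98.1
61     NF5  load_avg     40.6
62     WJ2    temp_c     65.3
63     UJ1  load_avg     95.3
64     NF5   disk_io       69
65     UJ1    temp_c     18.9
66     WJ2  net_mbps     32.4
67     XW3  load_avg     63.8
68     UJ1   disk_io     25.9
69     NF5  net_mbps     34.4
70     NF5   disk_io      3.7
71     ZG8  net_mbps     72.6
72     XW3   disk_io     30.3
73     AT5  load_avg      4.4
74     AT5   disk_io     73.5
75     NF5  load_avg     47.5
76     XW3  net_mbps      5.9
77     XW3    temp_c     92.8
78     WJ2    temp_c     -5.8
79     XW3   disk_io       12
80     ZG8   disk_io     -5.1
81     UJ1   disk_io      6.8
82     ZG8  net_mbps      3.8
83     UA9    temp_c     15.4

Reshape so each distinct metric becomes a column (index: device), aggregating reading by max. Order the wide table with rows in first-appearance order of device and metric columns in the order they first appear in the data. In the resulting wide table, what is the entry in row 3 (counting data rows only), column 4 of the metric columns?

With rows in first-appearance order of device, row 3 is device=XW3. metric columns in first-appearance order: temp_c, disk_io, load_avg, net_mbps; column 4 is net_mbps.
Long rows with device=XW3, metric=net_mbps: max(38.1, 82.2, 5.9) = 82.2.

82.2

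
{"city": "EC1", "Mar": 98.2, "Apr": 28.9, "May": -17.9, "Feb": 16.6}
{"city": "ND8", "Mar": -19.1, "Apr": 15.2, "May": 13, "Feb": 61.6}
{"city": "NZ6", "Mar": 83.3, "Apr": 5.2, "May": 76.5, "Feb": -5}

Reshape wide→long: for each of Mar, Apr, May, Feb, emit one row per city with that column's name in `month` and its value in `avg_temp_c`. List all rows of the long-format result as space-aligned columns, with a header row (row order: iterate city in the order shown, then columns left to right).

city  month  avg_temp_c
EC1   Mar    98.2      
EC1   Apr    28.9      
EC1   May    -17.9     
EC1   Feb    16.6      
ND8   Mar    -19.1     
ND8   Apr    15.2      
ND8   May    13        
ND8   Feb    61.6      
NZ6   Mar    83.3      
NZ6   Apr    5.2       
NZ6   May    76.5      
NZ6   Feb    -5        

Each (city, column) pair becomes one row: 3 × 4 = 12 rows.
For example, (EC1, Mar) → avg_temp_c=98.2.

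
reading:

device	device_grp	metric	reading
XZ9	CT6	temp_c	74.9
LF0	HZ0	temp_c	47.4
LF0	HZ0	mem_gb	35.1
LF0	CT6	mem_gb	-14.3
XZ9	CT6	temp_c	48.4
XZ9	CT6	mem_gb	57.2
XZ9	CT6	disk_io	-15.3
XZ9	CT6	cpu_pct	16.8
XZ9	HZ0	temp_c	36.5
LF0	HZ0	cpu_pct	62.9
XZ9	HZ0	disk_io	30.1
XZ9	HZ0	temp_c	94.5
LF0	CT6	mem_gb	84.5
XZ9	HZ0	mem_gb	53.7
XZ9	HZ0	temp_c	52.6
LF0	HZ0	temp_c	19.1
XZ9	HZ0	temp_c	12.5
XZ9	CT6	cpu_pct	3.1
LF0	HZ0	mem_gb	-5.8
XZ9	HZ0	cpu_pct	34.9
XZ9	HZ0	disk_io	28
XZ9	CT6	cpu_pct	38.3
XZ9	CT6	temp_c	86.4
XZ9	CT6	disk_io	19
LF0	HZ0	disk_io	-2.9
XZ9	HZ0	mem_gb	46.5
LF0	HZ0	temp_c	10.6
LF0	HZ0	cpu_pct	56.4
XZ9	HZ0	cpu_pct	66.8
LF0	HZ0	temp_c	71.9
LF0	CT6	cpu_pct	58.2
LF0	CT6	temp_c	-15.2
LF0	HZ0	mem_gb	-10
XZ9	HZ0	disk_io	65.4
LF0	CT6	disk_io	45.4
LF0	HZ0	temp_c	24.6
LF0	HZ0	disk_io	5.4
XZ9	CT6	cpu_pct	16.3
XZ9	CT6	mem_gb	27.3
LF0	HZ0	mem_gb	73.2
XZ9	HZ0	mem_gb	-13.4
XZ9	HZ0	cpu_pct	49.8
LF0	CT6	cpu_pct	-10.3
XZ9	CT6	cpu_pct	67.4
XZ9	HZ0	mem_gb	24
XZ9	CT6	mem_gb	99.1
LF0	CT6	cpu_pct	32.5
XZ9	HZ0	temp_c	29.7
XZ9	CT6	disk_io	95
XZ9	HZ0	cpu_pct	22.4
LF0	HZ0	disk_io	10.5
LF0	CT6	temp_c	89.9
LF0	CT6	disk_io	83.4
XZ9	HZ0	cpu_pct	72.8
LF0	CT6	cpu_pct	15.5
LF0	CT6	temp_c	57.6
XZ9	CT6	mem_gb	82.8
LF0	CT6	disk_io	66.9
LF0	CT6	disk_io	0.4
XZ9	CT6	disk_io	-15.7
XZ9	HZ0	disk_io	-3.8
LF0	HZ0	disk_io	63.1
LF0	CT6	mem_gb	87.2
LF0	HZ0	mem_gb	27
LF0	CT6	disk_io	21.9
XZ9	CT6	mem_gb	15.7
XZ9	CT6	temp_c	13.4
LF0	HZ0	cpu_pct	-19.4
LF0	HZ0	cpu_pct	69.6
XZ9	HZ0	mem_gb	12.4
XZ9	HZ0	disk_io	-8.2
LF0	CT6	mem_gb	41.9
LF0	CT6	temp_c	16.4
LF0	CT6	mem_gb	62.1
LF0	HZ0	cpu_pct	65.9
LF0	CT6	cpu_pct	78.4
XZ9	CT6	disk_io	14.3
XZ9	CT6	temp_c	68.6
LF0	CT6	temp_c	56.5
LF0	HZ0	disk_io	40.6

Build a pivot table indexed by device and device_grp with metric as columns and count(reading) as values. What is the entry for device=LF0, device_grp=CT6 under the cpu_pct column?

5

Rows with device=LF0, device_grp=CT6 and metric=cpu_pct: reading values are 58.2, -10.3, 32.5, 15.5, 78.4.
5 rows match — count = 5.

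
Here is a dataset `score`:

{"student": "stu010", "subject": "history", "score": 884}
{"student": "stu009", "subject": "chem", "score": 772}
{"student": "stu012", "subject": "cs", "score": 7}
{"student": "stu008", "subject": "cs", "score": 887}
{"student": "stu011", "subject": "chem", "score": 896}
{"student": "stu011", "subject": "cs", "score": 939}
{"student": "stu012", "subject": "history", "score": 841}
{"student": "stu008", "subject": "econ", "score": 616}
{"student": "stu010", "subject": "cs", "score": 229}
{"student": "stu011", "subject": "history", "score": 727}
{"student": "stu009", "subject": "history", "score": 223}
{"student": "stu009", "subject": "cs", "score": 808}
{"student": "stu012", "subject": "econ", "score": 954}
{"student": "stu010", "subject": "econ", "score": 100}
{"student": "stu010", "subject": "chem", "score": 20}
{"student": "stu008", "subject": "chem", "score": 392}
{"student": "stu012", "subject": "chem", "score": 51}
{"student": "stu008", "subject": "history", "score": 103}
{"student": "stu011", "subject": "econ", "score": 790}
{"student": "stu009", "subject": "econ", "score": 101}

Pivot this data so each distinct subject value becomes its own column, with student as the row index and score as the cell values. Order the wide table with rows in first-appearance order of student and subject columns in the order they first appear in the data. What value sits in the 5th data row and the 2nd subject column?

With rows in first-appearance order of student, row 5 is student=stu011. subject columns in first-appearance order: history, chem, cs, econ; column 2 is chem.
Long rows with student=stu011, subject=chem: score = 896.

896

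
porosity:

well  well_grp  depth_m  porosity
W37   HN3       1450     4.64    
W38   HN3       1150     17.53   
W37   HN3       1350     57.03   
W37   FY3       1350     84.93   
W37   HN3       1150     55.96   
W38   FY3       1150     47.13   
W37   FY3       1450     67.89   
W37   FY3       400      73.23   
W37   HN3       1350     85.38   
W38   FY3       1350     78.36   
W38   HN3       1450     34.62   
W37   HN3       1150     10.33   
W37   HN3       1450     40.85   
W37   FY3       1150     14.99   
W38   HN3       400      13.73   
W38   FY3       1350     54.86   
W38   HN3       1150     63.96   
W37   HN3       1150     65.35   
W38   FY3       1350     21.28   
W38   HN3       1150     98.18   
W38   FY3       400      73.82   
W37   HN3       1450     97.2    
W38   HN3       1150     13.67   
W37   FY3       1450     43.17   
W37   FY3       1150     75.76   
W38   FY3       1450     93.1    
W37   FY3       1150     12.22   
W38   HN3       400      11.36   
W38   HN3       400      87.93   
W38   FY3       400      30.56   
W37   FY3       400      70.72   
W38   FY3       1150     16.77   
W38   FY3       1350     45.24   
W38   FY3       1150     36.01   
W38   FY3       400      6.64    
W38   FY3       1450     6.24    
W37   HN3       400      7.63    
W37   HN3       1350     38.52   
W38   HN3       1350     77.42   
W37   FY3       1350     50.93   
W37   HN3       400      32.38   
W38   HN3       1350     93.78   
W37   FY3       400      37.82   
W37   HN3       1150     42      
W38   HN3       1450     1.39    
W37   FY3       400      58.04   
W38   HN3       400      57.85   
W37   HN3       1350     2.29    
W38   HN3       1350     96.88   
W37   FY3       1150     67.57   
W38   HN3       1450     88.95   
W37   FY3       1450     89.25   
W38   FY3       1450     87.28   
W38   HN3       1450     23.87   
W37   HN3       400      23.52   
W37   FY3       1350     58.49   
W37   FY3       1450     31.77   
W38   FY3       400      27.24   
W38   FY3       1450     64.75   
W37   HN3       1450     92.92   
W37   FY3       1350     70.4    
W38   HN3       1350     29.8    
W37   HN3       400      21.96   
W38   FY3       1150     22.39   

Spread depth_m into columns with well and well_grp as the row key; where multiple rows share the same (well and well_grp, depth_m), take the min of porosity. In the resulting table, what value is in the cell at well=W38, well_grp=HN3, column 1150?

13.67

Rows with well=W38, well_grp=HN3 and depth_m=1150: porosity values are 17.53, 63.96, 98.18, 13.67.
min(17.53, 63.96, 98.18, 13.67) = 13.67.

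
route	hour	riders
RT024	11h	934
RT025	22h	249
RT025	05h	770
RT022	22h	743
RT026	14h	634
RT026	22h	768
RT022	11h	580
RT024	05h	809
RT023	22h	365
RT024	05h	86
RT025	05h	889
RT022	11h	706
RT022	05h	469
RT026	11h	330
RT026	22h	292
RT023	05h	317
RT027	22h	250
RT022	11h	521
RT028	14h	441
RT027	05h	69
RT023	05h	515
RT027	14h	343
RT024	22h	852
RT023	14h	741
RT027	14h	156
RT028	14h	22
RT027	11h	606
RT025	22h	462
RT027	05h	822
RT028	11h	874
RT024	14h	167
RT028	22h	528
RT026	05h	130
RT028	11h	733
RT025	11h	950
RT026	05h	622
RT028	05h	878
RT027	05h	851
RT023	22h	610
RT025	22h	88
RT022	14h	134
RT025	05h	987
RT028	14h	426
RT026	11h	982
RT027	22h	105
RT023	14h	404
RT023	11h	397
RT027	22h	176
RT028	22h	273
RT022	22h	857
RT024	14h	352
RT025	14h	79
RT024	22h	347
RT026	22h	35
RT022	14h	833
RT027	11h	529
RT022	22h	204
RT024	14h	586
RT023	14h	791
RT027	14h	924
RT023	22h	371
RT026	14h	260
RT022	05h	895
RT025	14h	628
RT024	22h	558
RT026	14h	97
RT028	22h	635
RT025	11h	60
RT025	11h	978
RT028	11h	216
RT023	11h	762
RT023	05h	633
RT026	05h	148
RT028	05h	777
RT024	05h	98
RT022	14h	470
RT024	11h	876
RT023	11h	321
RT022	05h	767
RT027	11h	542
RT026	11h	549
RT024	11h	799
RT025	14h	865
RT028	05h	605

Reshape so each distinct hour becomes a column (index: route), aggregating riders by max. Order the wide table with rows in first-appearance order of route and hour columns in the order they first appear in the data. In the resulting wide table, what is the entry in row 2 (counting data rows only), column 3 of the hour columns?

987

With rows in first-appearance order of route, row 2 is route=RT025. hour columns in first-appearance order: 11h, 22h, 05h, 14h; column 3 is 05h.
Long rows with route=RT025, hour=05h: max(770, 889, 987) = 987.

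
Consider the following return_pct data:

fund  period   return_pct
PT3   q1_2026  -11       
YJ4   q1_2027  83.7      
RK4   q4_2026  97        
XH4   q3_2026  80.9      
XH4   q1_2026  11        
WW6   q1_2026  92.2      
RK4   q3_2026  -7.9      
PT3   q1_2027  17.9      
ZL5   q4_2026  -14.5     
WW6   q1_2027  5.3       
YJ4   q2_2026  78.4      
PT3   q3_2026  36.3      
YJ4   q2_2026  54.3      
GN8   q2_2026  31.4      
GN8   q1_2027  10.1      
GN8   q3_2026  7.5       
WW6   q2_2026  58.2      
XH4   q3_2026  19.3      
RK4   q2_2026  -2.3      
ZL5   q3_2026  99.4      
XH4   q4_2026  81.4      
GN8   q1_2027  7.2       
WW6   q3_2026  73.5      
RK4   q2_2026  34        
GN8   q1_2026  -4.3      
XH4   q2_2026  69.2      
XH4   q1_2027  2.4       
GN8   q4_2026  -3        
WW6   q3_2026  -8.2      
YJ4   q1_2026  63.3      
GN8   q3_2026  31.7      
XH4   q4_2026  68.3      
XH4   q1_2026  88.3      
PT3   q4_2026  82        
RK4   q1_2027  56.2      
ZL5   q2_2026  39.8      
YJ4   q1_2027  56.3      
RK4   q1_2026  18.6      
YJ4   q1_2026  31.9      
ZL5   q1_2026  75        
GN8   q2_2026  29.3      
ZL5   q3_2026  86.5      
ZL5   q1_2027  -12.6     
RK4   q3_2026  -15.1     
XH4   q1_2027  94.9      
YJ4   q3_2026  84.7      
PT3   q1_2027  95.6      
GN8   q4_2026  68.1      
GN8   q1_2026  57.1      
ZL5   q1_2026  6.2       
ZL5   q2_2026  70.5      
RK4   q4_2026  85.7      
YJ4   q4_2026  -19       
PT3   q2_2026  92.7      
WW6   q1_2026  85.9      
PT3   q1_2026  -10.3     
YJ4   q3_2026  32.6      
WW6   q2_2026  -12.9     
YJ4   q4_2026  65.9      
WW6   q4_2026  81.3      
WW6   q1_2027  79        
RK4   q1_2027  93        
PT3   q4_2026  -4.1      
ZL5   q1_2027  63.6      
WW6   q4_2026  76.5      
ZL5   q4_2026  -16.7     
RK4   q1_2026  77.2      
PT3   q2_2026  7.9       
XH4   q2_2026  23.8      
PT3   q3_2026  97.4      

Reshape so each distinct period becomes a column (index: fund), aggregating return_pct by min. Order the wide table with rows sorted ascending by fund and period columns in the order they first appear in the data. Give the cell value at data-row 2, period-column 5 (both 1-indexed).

With rows sorted ascending by fund, row 2 is fund=PT3. period columns in first-appearance order: q1_2026, q1_2027, q4_2026, q3_2026, q2_2026; column 5 is q2_2026.
Long rows with fund=PT3, period=q2_2026: min(92.7, 7.9) = 7.9.

7.9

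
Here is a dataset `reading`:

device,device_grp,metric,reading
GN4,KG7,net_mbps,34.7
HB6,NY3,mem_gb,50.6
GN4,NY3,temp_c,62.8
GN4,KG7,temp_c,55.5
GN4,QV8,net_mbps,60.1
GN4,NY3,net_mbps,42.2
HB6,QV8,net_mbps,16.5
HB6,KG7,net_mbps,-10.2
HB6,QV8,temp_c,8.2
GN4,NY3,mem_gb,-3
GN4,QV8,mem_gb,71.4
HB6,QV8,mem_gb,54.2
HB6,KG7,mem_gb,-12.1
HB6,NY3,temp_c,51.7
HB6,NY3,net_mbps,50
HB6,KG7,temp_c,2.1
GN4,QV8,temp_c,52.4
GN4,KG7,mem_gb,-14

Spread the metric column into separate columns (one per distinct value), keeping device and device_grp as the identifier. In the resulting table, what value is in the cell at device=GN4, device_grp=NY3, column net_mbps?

Wide layout: rows indexed by device and device_grp, columns are the 3 distinct metric values (net_mbps, mem_gb, temp_c).
Cell (device=GN4, device_grp=NY3, metric=net_mbps) draws from the long row where device=GN4, device_grp=NY3 and metric=net_mbps, which has reading=42.2.

42.2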